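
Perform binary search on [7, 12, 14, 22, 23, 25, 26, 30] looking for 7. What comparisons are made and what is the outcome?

Binary search for 7 in [7, 12, 14, 22, 23, 25, 26, 30]:

lo=0, hi=7, mid=3, arr[mid]=22 -> 22 > 7, search left half
lo=0, hi=2, mid=1, arr[mid]=12 -> 12 > 7, search left half
lo=0, hi=0, mid=0, arr[mid]=7 -> Found target at index 0!

Binary search finds 7 at index 0 after 3 comparisons. The search repeatedly halves the search space by comparing with the middle element.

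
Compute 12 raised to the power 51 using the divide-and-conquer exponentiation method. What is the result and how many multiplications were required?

Computing 12^51 by squaring (build up from 12^1; each line after the first costs one multiplication):

12^1 = 12
12^2 = (12^1)^2 = 12^2 = 144
12^3 = 12 * 12^2 = 12 * 144 = 1728
12^6 = (12^3)^2 = 1728^2 = 2985984
12^12 = (12^6)^2 = 2985984^2 = 8916100448256
12^24 = (12^12)^2 = 8916100448256^2 = 79496847203390844133441536
12^25 = 12 * 12^24 = 12 * 79496847203390844133441536 = 953962166440690129601298432
12^50 = (12^25)^2 = 953962166440690129601298432^2 = 910043815000214977332758527534256632492715260325658624
12^51 = 12 * 12^50 = 12 * 910043815000214977332758527534256632492715260325658624 = 10920525780002579727993102330411079589912583123907903488

Result: 10920525780002579727993102330411079589912583123907903488
Multiplications needed: 8 (8 lines after 12^1)

12^51 = 10920525780002579727993102330411079589912583123907903488. Using exponentiation by squaring, this requires 8 multiplications. The key idea: if the exponent is even, square the half-power; if odd, multiply by the base once.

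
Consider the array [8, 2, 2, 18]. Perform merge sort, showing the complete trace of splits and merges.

Merge sort trace:

Split: [8, 2, 2, 18] -> [8, 2] and [2, 18]
  Split: [8, 2] -> [8] and [2]
  Merge: [8] + [2] -> [2, 8]
  Split: [2, 18] -> [2] and [18]
  Merge: [2] + [18] -> [2, 18]
Merge: [2, 8] + [2, 18] -> [2, 2, 8, 18]

Final sorted array: [2, 2, 8, 18]

The merge sort proceeds by recursively splitting the array and merging sorted halves.
After all merges, the sorted array is [2, 2, 8, 18].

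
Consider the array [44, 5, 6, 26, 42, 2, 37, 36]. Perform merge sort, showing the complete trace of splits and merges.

Merge sort trace:

Split: [44, 5, 6, 26, 42, 2, 37, 36] -> [44, 5, 6, 26] and [42, 2, 37, 36]
  Split: [44, 5, 6, 26] -> [44, 5] and [6, 26]
    Split: [44, 5] -> [44] and [5]
    Merge: [44] + [5] -> [5, 44]
    Split: [6, 26] -> [6] and [26]
    Merge: [6] + [26] -> [6, 26]
  Merge: [5, 44] + [6, 26] -> [5, 6, 26, 44]
  Split: [42, 2, 37, 36] -> [42, 2] and [37, 36]
    Split: [42, 2] -> [42] and [2]
    Merge: [42] + [2] -> [2, 42]
    Split: [37, 36] -> [37] and [36]
    Merge: [37] + [36] -> [36, 37]
  Merge: [2, 42] + [36, 37] -> [2, 36, 37, 42]
Merge: [5, 6, 26, 44] + [2, 36, 37, 42] -> [2, 5, 6, 26, 36, 37, 42, 44]

Final sorted array: [2, 5, 6, 26, 36, 37, 42, 44]

The merge sort proceeds by recursively splitting the array and merging sorted halves.
After all merges, the sorted array is [2, 5, 6, 26, 36, 37, 42, 44].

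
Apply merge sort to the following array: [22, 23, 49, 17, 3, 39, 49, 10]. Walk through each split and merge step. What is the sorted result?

Merge sort trace:

Split: [22, 23, 49, 17, 3, 39, 49, 10] -> [22, 23, 49, 17] and [3, 39, 49, 10]
  Split: [22, 23, 49, 17] -> [22, 23] and [49, 17]
    Split: [22, 23] -> [22] and [23]
    Merge: [22] + [23] -> [22, 23]
    Split: [49, 17] -> [49] and [17]
    Merge: [49] + [17] -> [17, 49]
  Merge: [22, 23] + [17, 49] -> [17, 22, 23, 49]
  Split: [3, 39, 49, 10] -> [3, 39] and [49, 10]
    Split: [3, 39] -> [3] and [39]
    Merge: [3] + [39] -> [3, 39]
    Split: [49, 10] -> [49] and [10]
    Merge: [49] + [10] -> [10, 49]
  Merge: [3, 39] + [10, 49] -> [3, 10, 39, 49]
Merge: [17, 22, 23, 49] + [3, 10, 39, 49] -> [3, 10, 17, 22, 23, 39, 49, 49]

Final sorted array: [3, 10, 17, 22, 23, 39, 49, 49]

The merge sort proceeds by recursively splitting the array and merging sorted halves.
After all merges, the sorted array is [3, 10, 17, 22, 23, 39, 49, 49].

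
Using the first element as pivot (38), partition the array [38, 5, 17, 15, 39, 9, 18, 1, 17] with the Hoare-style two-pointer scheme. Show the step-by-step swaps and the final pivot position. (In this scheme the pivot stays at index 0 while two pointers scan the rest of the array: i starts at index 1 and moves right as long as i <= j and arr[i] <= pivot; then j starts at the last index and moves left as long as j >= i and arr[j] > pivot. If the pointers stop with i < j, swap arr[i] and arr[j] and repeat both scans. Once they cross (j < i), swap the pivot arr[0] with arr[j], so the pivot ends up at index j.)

Hoare-style two-pointer partition with pivot = 38:

Initial array: [38, 5, 17, 15, 39, 9, 18, 1, 17]

Pointers start at i = 1, j = 8.
i stops at index 4 (arr[4]=39 > 38), j stops at index 8 (arr[8]=17 <= 38): swap arr[4] and arr[8], array becomes [38, 5, 17, 15, 17, 9, 18, 1, 39]
i ends at 8, j ends at 7: the pointers have crossed (j < i), so scanning stops.

Swap pivot arr[0] with arr[7] to place pivot at position 7: [1, 5, 17, 15, 17, 9, 18, 38, 39]
Pivot position: 7

After partitioning with pivot 38, the array becomes [1, 5, 17, 15, 17, 9, 18, 38, 39]. The pivot is placed at index 7. All elements to the left of the pivot are <= 38, and all elements to the right are > 38.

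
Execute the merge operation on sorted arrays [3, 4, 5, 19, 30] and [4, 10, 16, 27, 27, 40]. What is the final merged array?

Merging process:

Compare 3 vs 4: take 3 from left. Merged: [3]
Compare 4 vs 4: take 4 from left. Merged: [3, 4]
Compare 5 vs 4: take 4 from right. Merged: [3, 4, 4]
Compare 5 vs 10: take 5 from left. Merged: [3, 4, 4, 5]
Compare 19 vs 10: take 10 from right. Merged: [3, 4, 4, 5, 10]
Compare 19 vs 16: take 16 from right. Merged: [3, 4, 4, 5, 10, 16]
Compare 19 vs 27: take 19 from left. Merged: [3, 4, 4, 5, 10, 16, 19]
Compare 30 vs 27: take 27 from right. Merged: [3, 4, 4, 5, 10, 16, 19, 27]
Compare 30 vs 27: take 27 from right. Merged: [3, 4, 4, 5, 10, 16, 19, 27, 27]
Compare 30 vs 40: take 30 from left. Merged: [3, 4, 4, 5, 10, 16, 19, 27, 27, 30]
Append remaining from right: [40]. Merged: [3, 4, 4, 5, 10, 16, 19, 27, 27, 30, 40]

Final merged array: [3, 4, 4, 5, 10, 16, 19, 27, 27, 30, 40]
Total comparisons: 10

The merged array is [3, 4, 4, 5, 10, 16, 19, 27, 27, 30, 40], requiring 10 comparisons. The merge step runs in O(n) time where n is the total number of elements.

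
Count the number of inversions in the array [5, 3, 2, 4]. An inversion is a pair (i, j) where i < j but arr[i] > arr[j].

Finding inversions in [5, 3, 2, 4]:

(0, 1): arr[0]=5 > arr[1]=3
(0, 2): arr[0]=5 > arr[2]=2
(0, 3): arr[0]=5 > arr[3]=4
(1, 2): arr[1]=3 > arr[2]=2

Total inversions: 4

The array has 4 inversion(s): (0,1), (0,2), (0,3), (1,2). Each pair (i,j) satisfies i < j and arr[i] > arr[j].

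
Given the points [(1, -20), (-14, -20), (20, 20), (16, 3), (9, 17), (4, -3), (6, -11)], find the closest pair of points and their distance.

Computing all pairwise distances among 7 points:

d((1, -20), (-14, -20)) = 15.0
d((1, -20), (20, 20)) = 44.2832
d((1, -20), (16, 3)) = 27.4591
d((1, -20), (9, 17)) = 37.855
d((1, -20), (4, -3)) = 17.2627
d((1, -20), (6, -11)) = 10.2956
d((-14, -20), (20, 20)) = 52.4976
d((-14, -20), (16, 3)) = 37.8021
d((-14, -20), (9, 17)) = 43.566
d((-14, -20), (4, -3)) = 24.7588
d((-14, -20), (6, -11)) = 21.9317
d((20, 20), (16, 3)) = 17.4642
d((20, 20), (9, 17)) = 11.4018
d((20, 20), (4, -3)) = 28.0179
d((20, 20), (6, -11)) = 34.0147
d((16, 3), (9, 17)) = 15.6525
d((16, 3), (4, -3)) = 13.4164
d((16, 3), (6, -11)) = 17.2047
d((9, 17), (4, -3)) = 20.6155
d((9, 17), (6, -11)) = 28.1603
d((4, -3), (6, -11)) = 8.2462 <-- minimum

Closest pair: (4, -3) and (6, -11) with distance 8.2462

The closest pair is (4, -3) and (6, -11) with Euclidean distance 8.2462. For 7 points, brute-force pairwise comparison is shown above. For large n, the divide-and-conquer algorithm (sort by x, recurse on halves, check the dividing strip) achieves O(n log n).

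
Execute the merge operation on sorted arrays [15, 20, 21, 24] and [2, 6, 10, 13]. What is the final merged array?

Merging process:

Compare 15 vs 2: take 2 from right. Merged: [2]
Compare 15 vs 6: take 6 from right. Merged: [2, 6]
Compare 15 vs 10: take 10 from right. Merged: [2, 6, 10]
Compare 15 vs 13: take 13 from right. Merged: [2, 6, 10, 13]
Append remaining from left: [15, 20, 21, 24]. Merged: [2, 6, 10, 13, 15, 20, 21, 24]

Final merged array: [2, 6, 10, 13, 15, 20, 21, 24]
Total comparisons: 4

The merged array is [2, 6, 10, 13, 15, 20, 21, 24], requiring 4 comparisons. The merge step runs in O(n) time where n is the total number of elements.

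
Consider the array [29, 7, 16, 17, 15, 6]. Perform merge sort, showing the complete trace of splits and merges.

Merge sort trace:

Split: [29, 7, 16, 17, 15, 6] -> [29, 7, 16] and [17, 15, 6]
  Split: [29, 7, 16] -> [29] and [7, 16]
    Split: [7, 16] -> [7] and [16]
    Merge: [7] + [16] -> [7, 16]
  Merge: [29] + [7, 16] -> [7, 16, 29]
  Split: [17, 15, 6] -> [17] and [15, 6]
    Split: [15, 6] -> [15] and [6]
    Merge: [15] + [6] -> [6, 15]
  Merge: [17] + [6, 15] -> [6, 15, 17]
Merge: [7, 16, 29] + [6, 15, 17] -> [6, 7, 15, 16, 17, 29]

Final sorted array: [6, 7, 15, 16, 17, 29]

The merge sort proceeds by recursively splitting the array and merging sorted halves.
After all merges, the sorted array is [6, 7, 15, 16, 17, 29].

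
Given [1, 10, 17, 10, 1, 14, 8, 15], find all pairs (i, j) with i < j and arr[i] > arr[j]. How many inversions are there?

Finding inversions in [1, 10, 17, 10, 1, 14, 8, 15]:

(1, 4): arr[1]=10 > arr[4]=1
(1, 6): arr[1]=10 > arr[6]=8
(2, 3): arr[2]=17 > arr[3]=10
(2, 4): arr[2]=17 > arr[4]=1
(2, 5): arr[2]=17 > arr[5]=14
(2, 6): arr[2]=17 > arr[6]=8
(2, 7): arr[2]=17 > arr[7]=15
(3, 4): arr[3]=10 > arr[4]=1
(3, 6): arr[3]=10 > arr[6]=8
(5, 6): arr[5]=14 > arr[6]=8

Total inversions: 10

The array has 10 inversion(s): (1,4), (1,6), (2,3), (2,4), (2,5), (2,6), (2,7), (3,4), (3,6), (5,6). Each pair (i,j) satisfies i < j and arr[i] > arr[j].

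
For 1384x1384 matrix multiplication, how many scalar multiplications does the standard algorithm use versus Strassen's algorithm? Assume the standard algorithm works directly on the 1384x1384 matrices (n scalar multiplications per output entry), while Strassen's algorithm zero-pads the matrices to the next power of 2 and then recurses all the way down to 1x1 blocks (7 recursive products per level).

Matrix multiplication for 1384x1384 matrices:

Strassen's algorithm requires power-of-2 dimensions. Pad 1384x1384 to 2048x2048 (next power of 2).

Standard algorithm: 1384^3 = 2650991104 multiplications
Strassen's algorithm: 7^(log2(2048)) = 7^11 = 1977326743 multiplications
Savings: 2650991104 - 1977326743 = 673664361 multiplications

Standard: 2650991104 multiplications (1384^3). Strassen: 1977326743 multiplications (7^11, after padding to 2048x2048). Strassen reduces 8 recursive multiplications to 7 at each level.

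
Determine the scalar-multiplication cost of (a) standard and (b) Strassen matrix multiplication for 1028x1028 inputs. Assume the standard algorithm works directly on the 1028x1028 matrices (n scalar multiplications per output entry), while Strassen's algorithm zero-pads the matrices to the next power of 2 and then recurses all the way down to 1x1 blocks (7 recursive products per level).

Matrix multiplication for 1028x1028 matrices:

Strassen's algorithm requires power-of-2 dimensions. Pad 1028x1028 to 2048x2048 (next power of 2).

Standard algorithm: 1028^3 = 1086373952 multiplications
Strassen's algorithm: 7^(log2(2048)) = 7^11 = 1977326743 multiplications
Difference: 1086373952 - 1977326743 = -890952791 (Strassen uses MORE here due to padding overhead — for small or just-over-power-of-2 n, padding can outweigh the per-level savings)

Standard: 1086373952 multiplications (1028^3). Strassen: 1977326743 multiplications (7^11, after padding to 2048x2048). Strassen reduces 8 recursive multiplications to 7 at each level.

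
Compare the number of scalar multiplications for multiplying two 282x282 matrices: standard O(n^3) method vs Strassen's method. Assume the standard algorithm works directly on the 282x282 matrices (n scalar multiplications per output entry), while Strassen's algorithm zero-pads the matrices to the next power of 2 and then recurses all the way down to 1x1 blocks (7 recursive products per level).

Matrix multiplication for 282x282 matrices:

Strassen's algorithm requires power-of-2 dimensions. Pad 282x282 to 512x512 (next power of 2).

Standard algorithm: 282^3 = 22425768 multiplications
Strassen's algorithm: 7^(log2(512)) = 7^9 = 40353607 multiplications
Difference: 22425768 - 40353607 = -17927839 (Strassen uses MORE here due to padding overhead — for small or just-over-power-of-2 n, padding can outweigh the per-level savings)

Standard: 22425768 multiplications (282^3). Strassen: 40353607 multiplications (7^9, after padding to 512x512). Strassen reduces 8 recursive multiplications to 7 at each level.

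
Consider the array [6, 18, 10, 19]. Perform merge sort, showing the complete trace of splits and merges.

Merge sort trace:

Split: [6, 18, 10, 19] -> [6, 18] and [10, 19]
  Split: [6, 18] -> [6] and [18]
  Merge: [6] + [18] -> [6, 18]
  Split: [10, 19] -> [10] and [19]
  Merge: [10] + [19] -> [10, 19]
Merge: [6, 18] + [10, 19] -> [6, 10, 18, 19]

Final sorted array: [6, 10, 18, 19]

The merge sort proceeds by recursively splitting the array and merging sorted halves.
After all merges, the sorted array is [6, 10, 18, 19].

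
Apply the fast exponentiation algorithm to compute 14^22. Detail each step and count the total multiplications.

Computing 14^22 by squaring (build up from 14^1; each line after the first costs one multiplication):

14^1 = 14
14^2 = (14^1)^2 = 14^2 = 196
14^4 = (14^2)^2 = 196^2 = 38416
14^5 = 14 * 14^4 = 14 * 38416 = 537824
14^10 = (14^5)^2 = 537824^2 = 289254654976
14^11 = 14 * 14^10 = 14 * 289254654976 = 4049565169664
14^22 = (14^11)^2 = 4049565169664^2 = 16398978063355821105872896

Result: 16398978063355821105872896
Multiplications needed: 6 (6 lines after 14^1)

14^22 = 16398978063355821105872896. Using exponentiation by squaring, this requires 6 multiplications. The key idea: if the exponent is even, square the half-power; if odd, multiply by the base once.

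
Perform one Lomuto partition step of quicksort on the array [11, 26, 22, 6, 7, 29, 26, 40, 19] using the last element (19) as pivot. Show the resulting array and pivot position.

Lomuto partition with pivot = 19:

Initial array: [11, 26, 22, 6, 7, 29, 26, 40, 19]

arr[0]=11 <= 19: swap with position 0, array becomes [11, 26, 22, 6, 7, 29, 26, 40, 19]
arr[1]=26 > 19: no swap
arr[2]=22 > 19: no swap
arr[3]=6 <= 19: swap with position 1, array becomes [11, 6, 22, 26, 7, 29, 26, 40, 19]
arr[4]=7 <= 19: swap with position 2, array becomes [11, 6, 7, 26, 22, 29, 26, 40, 19]
arr[5]=29 > 19: no swap
arr[6]=26 > 19: no swap
arr[7]=40 > 19: no swap

Place pivot at position 3: [11, 6, 7, 19, 22, 29, 26, 40, 26]
Pivot position: 3

After partitioning with pivot 19, the array becomes [11, 6, 7, 19, 22, 29, 26, 40, 26]. The pivot is placed at index 3. All elements to the left of the pivot are <= 19, and all elements to the right are > 19.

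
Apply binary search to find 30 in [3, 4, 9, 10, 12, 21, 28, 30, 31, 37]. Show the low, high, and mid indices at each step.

Binary search for 30 in [3, 4, 9, 10, 12, 21, 28, 30, 31, 37]:

lo=0, hi=9, mid=4, arr[mid]=12 -> 12 < 30, search right half
lo=5, hi=9, mid=7, arr[mid]=30 -> Found target at index 7!

Binary search finds 30 at index 7 after 2 comparisons. The search repeatedly halves the search space by comparing with the middle element.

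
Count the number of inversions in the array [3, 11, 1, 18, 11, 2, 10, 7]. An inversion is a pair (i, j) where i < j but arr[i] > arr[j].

Finding inversions in [3, 11, 1, 18, 11, 2, 10, 7]:

(0, 2): arr[0]=3 > arr[2]=1
(0, 5): arr[0]=3 > arr[5]=2
(1, 2): arr[1]=11 > arr[2]=1
(1, 5): arr[1]=11 > arr[5]=2
(1, 6): arr[1]=11 > arr[6]=10
(1, 7): arr[1]=11 > arr[7]=7
(3, 4): arr[3]=18 > arr[4]=11
(3, 5): arr[3]=18 > arr[5]=2
(3, 6): arr[3]=18 > arr[6]=10
(3, 7): arr[3]=18 > arr[7]=7
(4, 5): arr[4]=11 > arr[5]=2
(4, 6): arr[4]=11 > arr[6]=10
(4, 7): arr[4]=11 > arr[7]=7
(6, 7): arr[6]=10 > arr[7]=7

Total inversions: 14

The array has 14 inversion(s): (0,2), (0,5), (1,2), (1,5), (1,6), (1,7), (3,4), (3,5), (3,6), (3,7), (4,5), (4,6), (4,7), (6,7). Each pair (i,j) satisfies i < j and arr[i] > arr[j].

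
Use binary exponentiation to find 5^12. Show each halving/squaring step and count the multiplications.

Computing 5^12 by squaring (build up from 5^1; each line after the first costs one multiplication):

5^1 = 5
5^2 = (5^1)^2 = 5^2 = 25
5^3 = 5 * 5^2 = 5 * 25 = 125
5^6 = (5^3)^2 = 125^2 = 15625
5^12 = (5^6)^2 = 15625^2 = 244140625

Result: 244140625
Multiplications needed: 4 (4 lines after 5^1)

5^12 = 244140625. Using exponentiation by squaring, this requires 4 multiplications. The key idea: if the exponent is even, square the half-power; if odd, multiply by the base once.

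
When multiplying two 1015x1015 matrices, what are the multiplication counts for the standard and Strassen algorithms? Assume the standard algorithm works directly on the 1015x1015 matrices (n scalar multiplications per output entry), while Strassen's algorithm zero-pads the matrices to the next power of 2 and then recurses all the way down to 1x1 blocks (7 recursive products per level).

Matrix multiplication for 1015x1015 matrices:

Strassen's algorithm requires power-of-2 dimensions. Pad 1015x1015 to 1024x1024 (next power of 2).

Standard algorithm: 1015^3 = 1045678375 multiplications
Strassen's algorithm: 7^(log2(1024)) = 7^10 = 282475249 multiplications
Savings: 1045678375 - 282475249 = 763203126 multiplications

Standard: 1045678375 multiplications (1015^3). Strassen: 282475249 multiplications (7^10, after padding to 1024x1024). Strassen reduces 8 recursive multiplications to 7 at each level.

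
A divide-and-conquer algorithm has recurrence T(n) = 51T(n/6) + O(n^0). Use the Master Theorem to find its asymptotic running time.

Master Theorem for T(n) = 51T(n/6) + O(n^0):

a = 51, b = 6, c = 0
log_b(a) = log_6(51) = 2.1944

Case 1: c = 0 < log_6(51) = 2.1944
T(n) = O(n^(log_6 51))

For T(n) = 51T(n/6) + O(n^0): log_6(51) = 2.1944. This is Case 1 of the Master Theorem (c < log_b(a), work dominated by leaves), giving O(n^(log_6 51)).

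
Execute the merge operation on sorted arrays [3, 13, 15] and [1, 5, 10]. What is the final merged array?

Merging process:

Compare 3 vs 1: take 1 from right. Merged: [1]
Compare 3 vs 5: take 3 from left. Merged: [1, 3]
Compare 13 vs 5: take 5 from right. Merged: [1, 3, 5]
Compare 13 vs 10: take 10 from right. Merged: [1, 3, 5, 10]
Append remaining from left: [13, 15]. Merged: [1, 3, 5, 10, 13, 15]

Final merged array: [1, 3, 5, 10, 13, 15]
Total comparisons: 4

The merged array is [1, 3, 5, 10, 13, 15], requiring 4 comparisons. The merge step runs in O(n) time where n is the total number of elements.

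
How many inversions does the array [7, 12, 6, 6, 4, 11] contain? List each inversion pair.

Finding inversions in [7, 12, 6, 6, 4, 11]:

(0, 2): arr[0]=7 > arr[2]=6
(0, 3): arr[0]=7 > arr[3]=6
(0, 4): arr[0]=7 > arr[4]=4
(1, 2): arr[1]=12 > arr[2]=6
(1, 3): arr[1]=12 > arr[3]=6
(1, 4): arr[1]=12 > arr[4]=4
(1, 5): arr[1]=12 > arr[5]=11
(2, 4): arr[2]=6 > arr[4]=4
(3, 4): arr[3]=6 > arr[4]=4

Total inversions: 9

The array has 9 inversion(s): (0,2), (0,3), (0,4), (1,2), (1,3), (1,4), (1,5), (2,4), (3,4). Each pair (i,j) satisfies i < j and arr[i] > arr[j].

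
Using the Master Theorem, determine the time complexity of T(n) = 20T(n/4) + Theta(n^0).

Master Theorem for T(n) = 20T(n/4) + O(n^0):

a = 20, b = 4, c = 0
log_b(a) = log_4(20) = 2.1610

Case 1: c = 0 < log_4(20) = 2.1610
T(n) = O(n^(log_4 20))

For T(n) = 20T(n/4) + O(n^0): log_4(20) = 2.1610. This is Case 1 of the Master Theorem (c < log_b(a), work dominated by leaves), giving O(n^(log_4 20)).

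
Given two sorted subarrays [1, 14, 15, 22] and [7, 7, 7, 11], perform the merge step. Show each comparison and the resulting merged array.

Merging process:

Compare 1 vs 7: take 1 from left. Merged: [1]
Compare 14 vs 7: take 7 from right. Merged: [1, 7]
Compare 14 vs 7: take 7 from right. Merged: [1, 7, 7]
Compare 14 vs 7: take 7 from right. Merged: [1, 7, 7, 7]
Compare 14 vs 11: take 11 from right. Merged: [1, 7, 7, 7, 11]
Append remaining from left: [14, 15, 22]. Merged: [1, 7, 7, 7, 11, 14, 15, 22]

Final merged array: [1, 7, 7, 7, 11, 14, 15, 22]
Total comparisons: 5

The merged array is [1, 7, 7, 7, 11, 14, 15, 22], requiring 5 comparisons. The merge step runs in O(n) time where n is the total number of elements.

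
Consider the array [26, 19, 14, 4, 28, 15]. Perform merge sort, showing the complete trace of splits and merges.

Merge sort trace:

Split: [26, 19, 14, 4, 28, 15] -> [26, 19, 14] and [4, 28, 15]
  Split: [26, 19, 14] -> [26] and [19, 14]
    Split: [19, 14] -> [19] and [14]
    Merge: [19] + [14] -> [14, 19]
  Merge: [26] + [14, 19] -> [14, 19, 26]
  Split: [4, 28, 15] -> [4] and [28, 15]
    Split: [28, 15] -> [28] and [15]
    Merge: [28] + [15] -> [15, 28]
  Merge: [4] + [15, 28] -> [4, 15, 28]
Merge: [14, 19, 26] + [4, 15, 28] -> [4, 14, 15, 19, 26, 28]

Final sorted array: [4, 14, 15, 19, 26, 28]

The merge sort proceeds by recursively splitting the array and merging sorted halves.
After all merges, the sorted array is [4, 14, 15, 19, 26, 28].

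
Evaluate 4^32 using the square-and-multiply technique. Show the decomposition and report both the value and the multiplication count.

Computing 4^32 by squaring (build up from 4^1; each line after the first costs one multiplication):

4^1 = 4
4^2 = (4^1)^2 = 4^2 = 16
4^4 = (4^2)^2 = 16^2 = 256
4^8 = (4^4)^2 = 256^2 = 65536
4^16 = (4^8)^2 = 65536^2 = 4294967296
4^32 = (4^16)^2 = 4294967296^2 = 18446744073709551616

Result: 18446744073709551616
Multiplications needed: 5 (5 lines after 4^1)

4^32 = 18446744073709551616. Using exponentiation by squaring, this requires 5 multiplications. The key idea: if the exponent is even, square the half-power; if odd, multiply by the base once.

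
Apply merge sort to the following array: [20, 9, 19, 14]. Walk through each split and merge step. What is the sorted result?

Merge sort trace:

Split: [20, 9, 19, 14] -> [20, 9] and [19, 14]
  Split: [20, 9] -> [20] and [9]
  Merge: [20] + [9] -> [9, 20]
  Split: [19, 14] -> [19] and [14]
  Merge: [19] + [14] -> [14, 19]
Merge: [9, 20] + [14, 19] -> [9, 14, 19, 20]

Final sorted array: [9, 14, 19, 20]

The merge sort proceeds by recursively splitting the array and merging sorted halves.
After all merges, the sorted array is [9, 14, 19, 20].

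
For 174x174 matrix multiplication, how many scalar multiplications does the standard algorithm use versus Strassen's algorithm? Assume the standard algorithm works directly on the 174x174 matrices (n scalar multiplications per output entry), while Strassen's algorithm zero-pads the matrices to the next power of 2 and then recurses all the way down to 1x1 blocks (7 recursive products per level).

Matrix multiplication for 174x174 matrices:

Strassen's algorithm requires power-of-2 dimensions. Pad 174x174 to 256x256 (next power of 2).

Standard algorithm: 174^3 = 5268024 multiplications
Strassen's algorithm: 7^(log2(256)) = 7^8 = 5764801 multiplications
Difference: 5268024 - 5764801 = -496777 (Strassen uses MORE here due to padding overhead — for small or just-over-power-of-2 n, padding can outweigh the per-level savings)

Standard: 5268024 multiplications (174^3). Strassen: 5764801 multiplications (7^8, after padding to 256x256). Strassen reduces 8 recursive multiplications to 7 at each level.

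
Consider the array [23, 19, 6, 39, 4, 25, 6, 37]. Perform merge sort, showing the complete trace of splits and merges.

Merge sort trace:

Split: [23, 19, 6, 39, 4, 25, 6, 37] -> [23, 19, 6, 39] and [4, 25, 6, 37]
  Split: [23, 19, 6, 39] -> [23, 19] and [6, 39]
    Split: [23, 19] -> [23] and [19]
    Merge: [23] + [19] -> [19, 23]
    Split: [6, 39] -> [6] and [39]
    Merge: [6] + [39] -> [6, 39]
  Merge: [19, 23] + [6, 39] -> [6, 19, 23, 39]
  Split: [4, 25, 6, 37] -> [4, 25] and [6, 37]
    Split: [4, 25] -> [4] and [25]
    Merge: [4] + [25] -> [4, 25]
    Split: [6, 37] -> [6] and [37]
    Merge: [6] + [37] -> [6, 37]
  Merge: [4, 25] + [6, 37] -> [4, 6, 25, 37]
Merge: [6, 19, 23, 39] + [4, 6, 25, 37] -> [4, 6, 6, 19, 23, 25, 37, 39]

Final sorted array: [4, 6, 6, 19, 23, 25, 37, 39]

The merge sort proceeds by recursively splitting the array and merging sorted halves.
After all merges, the sorted array is [4, 6, 6, 19, 23, 25, 37, 39].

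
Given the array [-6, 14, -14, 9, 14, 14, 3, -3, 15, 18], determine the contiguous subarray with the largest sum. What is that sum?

Using Kadane's algorithm on [-6, 14, -14, 9, 14, 14, 3, -3, 15, 18]:

Scanning through the array:
Position 1 (value 14): max_ending_here = 14, max_so_far = 14
Position 2 (value -14): max_ending_here = 0, max_so_far = 14
Position 3 (value 9): max_ending_here = 9, max_so_far = 14
Position 4 (value 14): max_ending_here = 23, max_so_far = 23
Position 5 (value 14): max_ending_here = 37, max_so_far = 37
Position 6 (value 3): max_ending_here = 40, max_so_far = 40
Position 7 (value -3): max_ending_here = 37, max_so_far = 40
Position 8 (value 15): max_ending_here = 52, max_so_far = 52
Position 9 (value 18): max_ending_here = 70, max_so_far = 70

Maximum subarray: [14, -14, 9, 14, 14, 3, -3, 15, 18]
Maximum sum: 70

The maximum subarray is [14, -14, 9, 14, 14, 3, -3, 15, 18] with sum 70. This subarray runs from index 1 to index 9.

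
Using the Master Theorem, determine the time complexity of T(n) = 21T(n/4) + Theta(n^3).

Master Theorem for T(n) = 21T(n/4) + O(n^3):

a = 21, b = 4, c = 3
log_b(a) = log_4(21) = 2.1962

Case 3: c = 3 > log_4(21) = 2.1962
T(n) = O(n^3) = O(n^3)

For T(n) = 21T(n/4) + O(n^3): log_4(21) = 2.1962. This is Case 3 of the Master Theorem (c > log_b(a), work dominated by root), giving O(n^3).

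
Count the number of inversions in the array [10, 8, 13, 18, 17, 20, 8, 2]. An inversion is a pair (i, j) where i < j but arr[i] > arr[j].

Finding inversions in [10, 8, 13, 18, 17, 20, 8, 2]:

(0, 1): arr[0]=10 > arr[1]=8
(0, 6): arr[0]=10 > arr[6]=8
(0, 7): arr[0]=10 > arr[7]=2
(1, 7): arr[1]=8 > arr[7]=2
(2, 6): arr[2]=13 > arr[6]=8
(2, 7): arr[2]=13 > arr[7]=2
(3, 4): arr[3]=18 > arr[4]=17
(3, 6): arr[3]=18 > arr[6]=8
(3, 7): arr[3]=18 > arr[7]=2
(4, 6): arr[4]=17 > arr[6]=8
(4, 7): arr[4]=17 > arr[7]=2
(5, 6): arr[5]=20 > arr[6]=8
(5, 7): arr[5]=20 > arr[7]=2
(6, 7): arr[6]=8 > arr[7]=2

Total inversions: 14

The array has 14 inversion(s): (0,1), (0,6), (0,7), (1,7), (2,6), (2,7), (3,4), (3,6), (3,7), (4,6), (4,7), (5,6), (5,7), (6,7). Each pair (i,j) satisfies i < j and arr[i] > arr[j].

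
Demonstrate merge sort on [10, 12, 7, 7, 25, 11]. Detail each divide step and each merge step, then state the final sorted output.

Merge sort trace:

Split: [10, 12, 7, 7, 25, 11] -> [10, 12, 7] and [7, 25, 11]
  Split: [10, 12, 7] -> [10] and [12, 7]
    Split: [12, 7] -> [12] and [7]
    Merge: [12] + [7] -> [7, 12]
  Merge: [10] + [7, 12] -> [7, 10, 12]
  Split: [7, 25, 11] -> [7] and [25, 11]
    Split: [25, 11] -> [25] and [11]
    Merge: [25] + [11] -> [11, 25]
  Merge: [7] + [11, 25] -> [7, 11, 25]
Merge: [7, 10, 12] + [7, 11, 25] -> [7, 7, 10, 11, 12, 25]

Final sorted array: [7, 7, 10, 11, 12, 25]

The merge sort proceeds by recursively splitting the array and merging sorted halves.
After all merges, the sorted array is [7, 7, 10, 11, 12, 25].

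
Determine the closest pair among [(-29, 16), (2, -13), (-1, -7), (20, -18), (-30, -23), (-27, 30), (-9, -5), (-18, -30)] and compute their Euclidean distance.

Computing all pairwise distances among 8 points:

d((-29, 16), (2, -13)) = 42.45
d((-29, 16), (-1, -7)) = 36.2353
d((-29, 16), (20, -18)) = 59.6406
d((-29, 16), (-30, -23)) = 39.0128
d((-29, 16), (-27, 30)) = 14.1421
d((-29, 16), (-9, -5)) = 29.0
d((-29, 16), (-18, -30)) = 47.2969
d((2, -13), (-1, -7)) = 6.7082 <-- minimum
d((2, -13), (20, -18)) = 18.6815
d((2, -13), (-30, -23)) = 33.5261
d((2, -13), (-27, 30)) = 51.8652
d((2, -13), (-9, -5)) = 13.6015
d((2, -13), (-18, -30)) = 26.2488
d((-1, -7), (20, -18)) = 23.7065
d((-1, -7), (-30, -23)) = 33.121
d((-1, -7), (-27, 30)) = 45.2217
d((-1, -7), (-9, -5)) = 8.2462
d((-1, -7), (-18, -30)) = 28.6007
d((20, -18), (-30, -23)) = 50.2494
d((20, -18), (-27, 30)) = 67.1789
d((20, -18), (-9, -5)) = 31.7805
d((20, -18), (-18, -30)) = 39.8497
d((-30, -23), (-27, 30)) = 53.0848
d((-30, -23), (-9, -5)) = 27.6586
d((-30, -23), (-18, -30)) = 13.8924
d((-27, 30), (-9, -5)) = 39.3573
d((-27, 30), (-18, -30)) = 60.6712
d((-9, -5), (-18, -30)) = 26.5707

Closest pair: (2, -13) and (-1, -7) with distance 6.7082

The closest pair is (2, -13) and (-1, -7) with Euclidean distance 6.7082. For 8 points, brute-force pairwise comparison is shown above. For large n, the divide-and-conquer algorithm (sort by x, recurse on halves, check the dividing strip) achieves O(n log n).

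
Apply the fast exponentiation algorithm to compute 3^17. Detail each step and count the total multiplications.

Computing 3^17 by squaring (build up from 3^1; each line after the first costs one multiplication):

3^1 = 3
3^2 = (3^1)^2 = 3^2 = 9
3^4 = (3^2)^2 = 9^2 = 81
3^8 = (3^4)^2 = 81^2 = 6561
3^16 = (3^8)^2 = 6561^2 = 43046721
3^17 = 3 * 3^16 = 3 * 43046721 = 129140163

Result: 129140163
Multiplications needed: 5 (5 lines after 3^1)

3^17 = 129140163. Using exponentiation by squaring, this requires 5 multiplications. The key idea: if the exponent is even, square the half-power; if odd, multiply by the base once.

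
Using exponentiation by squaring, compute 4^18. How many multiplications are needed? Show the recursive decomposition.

Computing 4^18 by squaring (build up from 4^1; each line after the first costs one multiplication):

4^1 = 4
4^2 = (4^1)^2 = 4^2 = 16
4^4 = (4^2)^2 = 16^2 = 256
4^8 = (4^4)^2 = 256^2 = 65536
4^9 = 4 * 4^8 = 4 * 65536 = 262144
4^18 = (4^9)^2 = 262144^2 = 68719476736

Result: 68719476736
Multiplications needed: 5 (5 lines after 4^1)

4^18 = 68719476736. Using exponentiation by squaring, this requires 5 multiplications. The key idea: if the exponent is even, square the half-power; if odd, multiply by the base once.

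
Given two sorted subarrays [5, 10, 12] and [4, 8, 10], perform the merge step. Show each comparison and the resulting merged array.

Merging process:

Compare 5 vs 4: take 4 from right. Merged: [4]
Compare 5 vs 8: take 5 from left. Merged: [4, 5]
Compare 10 vs 8: take 8 from right. Merged: [4, 5, 8]
Compare 10 vs 10: take 10 from left. Merged: [4, 5, 8, 10]
Compare 12 vs 10: take 10 from right. Merged: [4, 5, 8, 10, 10]
Append remaining from left: [12]. Merged: [4, 5, 8, 10, 10, 12]

Final merged array: [4, 5, 8, 10, 10, 12]
Total comparisons: 5

The merged array is [4, 5, 8, 10, 10, 12], requiring 5 comparisons. The merge step runs in O(n) time where n is the total number of elements.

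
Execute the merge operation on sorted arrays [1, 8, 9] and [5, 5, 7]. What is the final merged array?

Merging process:

Compare 1 vs 5: take 1 from left. Merged: [1]
Compare 8 vs 5: take 5 from right. Merged: [1, 5]
Compare 8 vs 5: take 5 from right. Merged: [1, 5, 5]
Compare 8 vs 7: take 7 from right. Merged: [1, 5, 5, 7]
Append remaining from left: [8, 9]. Merged: [1, 5, 5, 7, 8, 9]

Final merged array: [1, 5, 5, 7, 8, 9]
Total comparisons: 4

The merged array is [1, 5, 5, 7, 8, 9], requiring 4 comparisons. The merge step runs in O(n) time where n is the total number of elements.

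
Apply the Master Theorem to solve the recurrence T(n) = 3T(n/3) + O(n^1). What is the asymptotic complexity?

Master Theorem for T(n) = 3T(n/3) + O(n^1):

a = 3, b = 3, c = 1
log_b(a) = log_3(3) = 1.0000

Case 2: c = 1 = log_3(3) = 1.0000
T(n) = O(n^1 log n) = O(n log n)

For T(n) = 3T(n/3) + O(n^1): log_3(3) = 1.0000. This is Case 2 of the Master Theorem (c = log_b(a), equal work at all levels), giving O(n log n).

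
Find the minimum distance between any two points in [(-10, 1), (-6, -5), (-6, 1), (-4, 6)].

Computing all pairwise distances among 4 points:

d((-10, 1), (-6, -5)) = 7.2111
d((-10, 1), (-6, 1)) = 4.0 <-- minimum
d((-10, 1), (-4, 6)) = 7.8102
d((-6, -5), (-6, 1)) = 6.0
d((-6, -5), (-4, 6)) = 11.1803
d((-6, 1), (-4, 6)) = 5.3852

Closest pair: (-10, 1) and (-6, 1) with distance 4.0

The closest pair is (-10, 1) and (-6, 1) with Euclidean distance 4.0. For 4 points, brute-force pairwise comparison is shown above. For large n, the divide-and-conquer algorithm (sort by x, recurse on halves, check the dividing strip) achieves O(n log n).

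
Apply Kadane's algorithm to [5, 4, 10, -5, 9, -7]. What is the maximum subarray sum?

Using Kadane's algorithm on [5, 4, 10, -5, 9, -7]:

Scanning through the array:
Position 1 (value 4): max_ending_here = 9, max_so_far = 9
Position 2 (value 10): max_ending_here = 19, max_so_far = 19
Position 3 (value -5): max_ending_here = 14, max_so_far = 19
Position 4 (value 9): max_ending_here = 23, max_so_far = 23
Position 5 (value -7): max_ending_here = 16, max_so_far = 23

Maximum subarray: [5, 4, 10, -5, 9]
Maximum sum: 23

The maximum subarray is [5, 4, 10, -5, 9] with sum 23. This subarray runs from index 0 to index 4.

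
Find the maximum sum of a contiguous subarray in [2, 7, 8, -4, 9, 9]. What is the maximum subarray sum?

Using Kadane's algorithm on [2, 7, 8, -4, 9, 9]:

Scanning through the array:
Position 1 (value 7): max_ending_here = 9, max_so_far = 9
Position 2 (value 8): max_ending_here = 17, max_so_far = 17
Position 3 (value -4): max_ending_here = 13, max_so_far = 17
Position 4 (value 9): max_ending_here = 22, max_so_far = 22
Position 5 (value 9): max_ending_here = 31, max_so_far = 31

Maximum subarray: [2, 7, 8, -4, 9, 9]
Maximum sum: 31

The maximum subarray is [2, 7, 8, -4, 9, 9] with sum 31. This subarray runs from index 0 to index 5.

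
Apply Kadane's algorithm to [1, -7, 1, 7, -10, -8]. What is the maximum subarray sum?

Using Kadane's algorithm on [1, -7, 1, 7, -10, -8]:

Scanning through the array:
Position 1 (value -7): max_ending_here = -6, max_so_far = 1
Position 2 (value 1): max_ending_here = 1, max_so_far = 1
Position 3 (value 7): max_ending_here = 8, max_so_far = 8
Position 4 (value -10): max_ending_here = -2, max_so_far = 8
Position 5 (value -8): max_ending_here = -8, max_so_far = 8

Maximum subarray: [1, 7]
Maximum sum: 8

The maximum subarray is [1, 7] with sum 8. This subarray runs from index 2 to index 3.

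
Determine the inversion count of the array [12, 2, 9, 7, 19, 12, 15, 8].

Finding inversions in [12, 2, 9, 7, 19, 12, 15, 8]:

(0, 1): arr[0]=12 > arr[1]=2
(0, 2): arr[0]=12 > arr[2]=9
(0, 3): arr[0]=12 > arr[3]=7
(0, 7): arr[0]=12 > arr[7]=8
(2, 3): arr[2]=9 > arr[3]=7
(2, 7): arr[2]=9 > arr[7]=8
(4, 5): arr[4]=19 > arr[5]=12
(4, 6): arr[4]=19 > arr[6]=15
(4, 7): arr[4]=19 > arr[7]=8
(5, 7): arr[5]=12 > arr[7]=8
(6, 7): arr[6]=15 > arr[7]=8

Total inversions: 11

The array has 11 inversion(s): (0,1), (0,2), (0,3), (0,7), (2,3), (2,7), (4,5), (4,6), (4,7), (5,7), (6,7). Each pair (i,j) satisfies i < j and arr[i] > arr[j].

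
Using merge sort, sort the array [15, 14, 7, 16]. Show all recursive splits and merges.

Merge sort trace:

Split: [15, 14, 7, 16] -> [15, 14] and [7, 16]
  Split: [15, 14] -> [15] and [14]
  Merge: [15] + [14] -> [14, 15]
  Split: [7, 16] -> [7] and [16]
  Merge: [7] + [16] -> [7, 16]
Merge: [14, 15] + [7, 16] -> [7, 14, 15, 16]

Final sorted array: [7, 14, 15, 16]

The merge sort proceeds by recursively splitting the array and merging sorted halves.
After all merges, the sorted array is [7, 14, 15, 16].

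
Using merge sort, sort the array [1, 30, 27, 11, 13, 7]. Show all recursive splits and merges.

Merge sort trace:

Split: [1, 30, 27, 11, 13, 7] -> [1, 30, 27] and [11, 13, 7]
  Split: [1, 30, 27] -> [1] and [30, 27]
    Split: [30, 27] -> [30] and [27]
    Merge: [30] + [27] -> [27, 30]
  Merge: [1] + [27, 30] -> [1, 27, 30]
  Split: [11, 13, 7] -> [11] and [13, 7]
    Split: [13, 7] -> [13] and [7]
    Merge: [13] + [7] -> [7, 13]
  Merge: [11] + [7, 13] -> [7, 11, 13]
Merge: [1, 27, 30] + [7, 11, 13] -> [1, 7, 11, 13, 27, 30]

Final sorted array: [1, 7, 11, 13, 27, 30]

The merge sort proceeds by recursively splitting the array and merging sorted halves.
After all merges, the sorted array is [1, 7, 11, 13, 27, 30].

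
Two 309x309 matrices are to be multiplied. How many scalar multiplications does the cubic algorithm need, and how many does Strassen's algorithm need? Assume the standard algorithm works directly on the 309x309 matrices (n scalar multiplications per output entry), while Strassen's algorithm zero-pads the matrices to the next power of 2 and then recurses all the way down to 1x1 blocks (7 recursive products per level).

Matrix multiplication for 309x309 matrices:

Strassen's algorithm requires power-of-2 dimensions. Pad 309x309 to 512x512 (next power of 2).

Standard algorithm: 309^3 = 29503629 multiplications
Strassen's algorithm: 7^(log2(512)) = 7^9 = 40353607 multiplications
Difference: 29503629 - 40353607 = -10849978 (Strassen uses MORE here due to padding overhead — for small or just-over-power-of-2 n, padding can outweigh the per-level savings)

Standard: 29503629 multiplications (309^3). Strassen: 40353607 multiplications (7^9, after padding to 512x512). Strassen reduces 8 recursive multiplications to 7 at each level.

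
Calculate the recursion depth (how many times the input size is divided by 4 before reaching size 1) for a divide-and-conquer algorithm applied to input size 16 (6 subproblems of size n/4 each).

For divide and conquer with division factor 4:

Problem sizes at each level:
Level 0: 16
Level 1: 4
Level 2: 1

The root is level 0 and the size-1 base case is level 2 (the tree spans levels 0 through 2, i.e. 3 levels counting the root), so the depth is the number of divisions: log_4(16) = 2

The recursion tree depth is log_4(16) = 2. At each level, the problem size is divided by 4, so it takes 2 divisions to reduce to a base case of size 1. The algorithm makes 6 recursive calls at each level.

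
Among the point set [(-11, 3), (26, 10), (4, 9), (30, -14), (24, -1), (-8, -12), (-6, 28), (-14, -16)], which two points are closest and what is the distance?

Computing all pairwise distances among 8 points:

d((-11, 3), (26, 10)) = 37.6563
d((-11, 3), (4, 9)) = 16.1555
d((-11, 3), (30, -14)) = 44.3847
d((-11, 3), (24, -1)) = 35.2278
d((-11, 3), (-8, -12)) = 15.2971
d((-11, 3), (-6, 28)) = 25.4951
d((-11, 3), (-14, -16)) = 19.2354
d((26, 10), (4, 9)) = 22.0227
d((26, 10), (30, -14)) = 24.3311
d((26, 10), (24, -1)) = 11.1803
d((26, 10), (-8, -12)) = 40.4969
d((26, 10), (-6, 28)) = 36.7151
d((26, 10), (-14, -16)) = 47.7074
d((4, 9), (30, -14)) = 34.7131
d((4, 9), (24, -1)) = 22.3607
d((4, 9), (-8, -12)) = 24.1868
d((4, 9), (-6, 28)) = 21.4709
d((4, 9), (-14, -16)) = 30.8058
d((30, -14), (24, -1)) = 14.3178
d((30, -14), (-8, -12)) = 38.0526
d((30, -14), (-6, 28)) = 55.3173
d((30, -14), (-14, -16)) = 44.0454
d((24, -1), (-8, -12)) = 33.8378
d((24, -1), (-6, 28)) = 41.7253
d((24, -1), (-14, -16)) = 40.8534
d((-8, -12), (-6, 28)) = 40.05
d((-8, -12), (-14, -16)) = 7.2111 <-- minimum
d((-6, 28), (-14, -16)) = 44.7214

Closest pair: (-8, -12) and (-14, -16) with distance 7.2111

The closest pair is (-8, -12) and (-14, -16) with Euclidean distance 7.2111. For 8 points, brute-force pairwise comparison is shown above. For large n, the divide-and-conquer algorithm (sort by x, recurse on halves, check the dividing strip) achieves O(n log n).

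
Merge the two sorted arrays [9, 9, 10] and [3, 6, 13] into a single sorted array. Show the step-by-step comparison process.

Merging process:

Compare 9 vs 3: take 3 from right. Merged: [3]
Compare 9 vs 6: take 6 from right. Merged: [3, 6]
Compare 9 vs 13: take 9 from left. Merged: [3, 6, 9]
Compare 9 vs 13: take 9 from left. Merged: [3, 6, 9, 9]
Compare 10 vs 13: take 10 from left. Merged: [3, 6, 9, 9, 10]
Append remaining from right: [13]. Merged: [3, 6, 9, 9, 10, 13]

Final merged array: [3, 6, 9, 9, 10, 13]
Total comparisons: 5

The merged array is [3, 6, 9, 9, 10, 13], requiring 5 comparisons. The merge step runs in O(n) time where n is the total number of elements.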